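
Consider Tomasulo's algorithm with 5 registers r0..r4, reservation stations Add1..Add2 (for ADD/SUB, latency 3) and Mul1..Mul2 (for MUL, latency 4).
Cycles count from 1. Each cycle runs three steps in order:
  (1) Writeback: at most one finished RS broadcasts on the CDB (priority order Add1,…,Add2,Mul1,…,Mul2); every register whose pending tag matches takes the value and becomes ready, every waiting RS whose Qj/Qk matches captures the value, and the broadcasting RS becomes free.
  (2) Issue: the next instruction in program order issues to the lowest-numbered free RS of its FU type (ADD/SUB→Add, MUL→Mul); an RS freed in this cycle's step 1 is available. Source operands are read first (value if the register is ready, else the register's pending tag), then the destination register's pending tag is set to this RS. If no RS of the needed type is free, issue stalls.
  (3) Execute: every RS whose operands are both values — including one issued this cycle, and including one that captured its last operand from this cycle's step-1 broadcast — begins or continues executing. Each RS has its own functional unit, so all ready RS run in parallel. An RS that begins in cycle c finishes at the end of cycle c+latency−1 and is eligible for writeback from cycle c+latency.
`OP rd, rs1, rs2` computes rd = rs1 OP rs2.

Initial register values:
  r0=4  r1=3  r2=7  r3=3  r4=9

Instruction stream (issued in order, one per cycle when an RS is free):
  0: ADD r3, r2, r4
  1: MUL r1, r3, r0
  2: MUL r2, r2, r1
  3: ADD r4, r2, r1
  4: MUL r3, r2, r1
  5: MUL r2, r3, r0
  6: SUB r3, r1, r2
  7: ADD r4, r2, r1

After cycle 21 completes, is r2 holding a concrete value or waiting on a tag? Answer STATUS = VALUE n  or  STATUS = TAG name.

c1: issue ADD r3<-Add1 | r0:4,r1:3,r2:7,r3:Add1,r4:9
c2: issue MUL r1<-Mul1 | r0:4,r1:Mul1,r2:7,r3:Add1,r4:9
c3: issue MUL r2<-Mul2 | r0:4,r1:Mul1,r2:Mul2,r3:Add1,r4:9
c4: CDB Add1=16; issue ADD r4<-Add1 | r0:4,r1:Mul1,r2:Mul2,r3:16,r4:Add1
c5: stall | r0:4,r1:Mul1,r2:Mul2,r3:16,r4:Add1
c6: stall | r0:4,r1:Mul1,r2:Mul2,r3:16,r4:Add1
c7: stall | r0:4,r1:Mul1,r2:Mul2,r3:16,r4:Add1
c8: CDB Mul1=64; issue MUL r3<-Mul1 | r0:4,r1:64,r2:Mul2,r3:Mul1,r4:Add1
c9: stall | r0:4,r1:64,r2:Mul2,r3:Mul1,r4:Add1
c10: stall | r0:4,r1:64,r2:Mul2,r3:Mul1,r4:Add1
c11: stall | r0:4,r1:64,r2:Mul2,r3:Mul1,r4:Add1
c12: CDB Mul2=448; issue MUL r2<-Mul2 | r0:4,r1:64,r2:Mul2,r3:Mul1,r4:Add1
c13: issue SUB r3<-Add2 | r0:4,r1:64,r2:Mul2,r3:Add2,r4:Add1
c14: stall | r0:4,r1:64,r2:Mul2,r3:Add2,r4:Add1
c15: CDB Add1=512; issue ADD r4<-Add1 | r0:4,r1:64,r2:Mul2,r3:Add2,r4:Add1
c16: CDB Mul1=28672 | r0:4,r1:64,r2:Mul2,r3:Add2,r4:Add1
c17: - | r0:4,r1:64,r2:Mul2,r3:Add2,r4:Add1
c18: - | r0:4,r1:64,r2:Mul2,r3:Add2,r4:Add1
c19: - | r0:4,r1:64,r2:Mul2,r3:Add2,r4:Add1
c20: CDB Mul2=114688 | r0:4,r1:64,r2:114688,r3:Add2,r4:Add1
c21: - | r0:4,r1:64,r2:114688,r3:Add2,r4:Add1

STATUS = VALUE 114688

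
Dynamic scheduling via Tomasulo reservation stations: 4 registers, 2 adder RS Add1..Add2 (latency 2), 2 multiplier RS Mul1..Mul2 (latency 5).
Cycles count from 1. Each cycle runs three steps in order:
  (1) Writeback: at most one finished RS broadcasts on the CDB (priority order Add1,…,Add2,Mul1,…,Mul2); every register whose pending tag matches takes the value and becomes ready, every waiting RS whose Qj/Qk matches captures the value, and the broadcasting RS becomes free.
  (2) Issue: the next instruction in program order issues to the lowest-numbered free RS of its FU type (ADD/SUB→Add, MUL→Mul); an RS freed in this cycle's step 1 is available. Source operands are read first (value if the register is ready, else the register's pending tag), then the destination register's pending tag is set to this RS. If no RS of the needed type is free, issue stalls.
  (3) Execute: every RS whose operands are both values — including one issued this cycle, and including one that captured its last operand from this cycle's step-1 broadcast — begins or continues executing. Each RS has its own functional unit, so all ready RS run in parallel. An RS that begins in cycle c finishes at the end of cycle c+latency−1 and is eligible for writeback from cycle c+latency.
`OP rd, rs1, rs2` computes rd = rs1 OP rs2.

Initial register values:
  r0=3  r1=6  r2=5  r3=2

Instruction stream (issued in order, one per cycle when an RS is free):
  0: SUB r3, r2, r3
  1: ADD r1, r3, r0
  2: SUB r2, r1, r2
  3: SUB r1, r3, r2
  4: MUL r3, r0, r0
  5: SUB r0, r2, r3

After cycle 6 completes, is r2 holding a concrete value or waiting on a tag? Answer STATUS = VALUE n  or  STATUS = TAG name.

  c1: issue SUB r3<-Add1  regs: r0:3,r1:6,r2:5,r3:Add1
  c2: issue ADD r1<-Add2  regs: r0:3,r1:Add2,r2:5,r3:Add1
  c3: CDB Add1=3; issue SUB r2<-Add1  regs: r0:3,r1:Add2,r2:Add1,r3:3
  c4: stall  regs: r0:3,r1:Add2,r2:Add1,r3:3
  c5: CDB Add2=6; issue SUB r1<-Add2  regs: r0:3,r1:Add2,r2:Add1,r3:3
  c6: issue MUL r3<-Mul1  regs: r0:3,r1:Add2,r2:Add1,r3:Mul1

STATUS = TAG Add1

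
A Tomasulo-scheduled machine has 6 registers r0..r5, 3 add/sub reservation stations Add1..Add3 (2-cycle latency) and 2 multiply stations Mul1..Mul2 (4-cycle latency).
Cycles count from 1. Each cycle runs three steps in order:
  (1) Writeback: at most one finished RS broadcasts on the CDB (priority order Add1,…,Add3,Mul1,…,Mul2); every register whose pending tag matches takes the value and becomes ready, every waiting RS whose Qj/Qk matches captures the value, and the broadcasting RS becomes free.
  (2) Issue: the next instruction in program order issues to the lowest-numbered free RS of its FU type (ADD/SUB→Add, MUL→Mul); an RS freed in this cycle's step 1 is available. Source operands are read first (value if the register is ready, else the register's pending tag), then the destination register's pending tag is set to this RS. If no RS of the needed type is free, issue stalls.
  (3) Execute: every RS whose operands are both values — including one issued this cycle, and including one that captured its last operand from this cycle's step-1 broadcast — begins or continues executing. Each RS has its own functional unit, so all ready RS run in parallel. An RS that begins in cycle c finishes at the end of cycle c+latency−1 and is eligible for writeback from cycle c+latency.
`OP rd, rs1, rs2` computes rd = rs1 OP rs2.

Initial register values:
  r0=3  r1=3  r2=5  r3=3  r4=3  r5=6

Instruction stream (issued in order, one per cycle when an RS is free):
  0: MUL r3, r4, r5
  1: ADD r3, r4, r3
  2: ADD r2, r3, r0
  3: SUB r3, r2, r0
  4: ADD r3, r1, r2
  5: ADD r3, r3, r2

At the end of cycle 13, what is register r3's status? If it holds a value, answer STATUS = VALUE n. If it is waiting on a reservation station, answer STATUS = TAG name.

c1: issue MUL r3<-Mul1 | r0:3,r1:3,r2:5,r3:Mul1,r4:3,r5:6
c2: issue ADD r3<-Add1 | r0:3,r1:3,r2:5,r3:Add1,r4:3,r5:6
c3: issue ADD r2<-Add2 | r0:3,r1:3,r2:Add2,r3:Add1,r4:3,r5:6
c4: issue SUB r3<-Add3 | r0:3,r1:3,r2:Add2,r3:Add3,r4:3,r5:6
c5: CDB Mul1=18; stall | r0:3,r1:3,r2:Add2,r3:Add3,r4:3,r5:6
c6: stall | r0:3,r1:3,r2:Add2,r3:Add3,r4:3,r5:6
c7: CDB Add1=21; issue ADD r3<-Add1 | r0:3,r1:3,r2:Add2,r3:Add1,r4:3,r5:6
c8: stall | r0:3,r1:3,r2:Add2,r3:Add1,r4:3,r5:6
c9: CDB Add2=24; issue ADD r3<-Add2 | r0:3,r1:3,r2:24,r3:Add2,r4:3,r5:6
c10: - | r0:3,r1:3,r2:24,r3:Add2,r4:3,r5:6
c11: CDB Add1=27 | r0:3,r1:3,r2:24,r3:Add2,r4:3,r5:6
c12: CDB Add3=21 | r0:3,r1:3,r2:24,r3:Add2,r4:3,r5:6
c13: CDB Add2=51 | r0:3,r1:3,r2:24,r3:51,r4:3,r5:6

STATUS = VALUE 51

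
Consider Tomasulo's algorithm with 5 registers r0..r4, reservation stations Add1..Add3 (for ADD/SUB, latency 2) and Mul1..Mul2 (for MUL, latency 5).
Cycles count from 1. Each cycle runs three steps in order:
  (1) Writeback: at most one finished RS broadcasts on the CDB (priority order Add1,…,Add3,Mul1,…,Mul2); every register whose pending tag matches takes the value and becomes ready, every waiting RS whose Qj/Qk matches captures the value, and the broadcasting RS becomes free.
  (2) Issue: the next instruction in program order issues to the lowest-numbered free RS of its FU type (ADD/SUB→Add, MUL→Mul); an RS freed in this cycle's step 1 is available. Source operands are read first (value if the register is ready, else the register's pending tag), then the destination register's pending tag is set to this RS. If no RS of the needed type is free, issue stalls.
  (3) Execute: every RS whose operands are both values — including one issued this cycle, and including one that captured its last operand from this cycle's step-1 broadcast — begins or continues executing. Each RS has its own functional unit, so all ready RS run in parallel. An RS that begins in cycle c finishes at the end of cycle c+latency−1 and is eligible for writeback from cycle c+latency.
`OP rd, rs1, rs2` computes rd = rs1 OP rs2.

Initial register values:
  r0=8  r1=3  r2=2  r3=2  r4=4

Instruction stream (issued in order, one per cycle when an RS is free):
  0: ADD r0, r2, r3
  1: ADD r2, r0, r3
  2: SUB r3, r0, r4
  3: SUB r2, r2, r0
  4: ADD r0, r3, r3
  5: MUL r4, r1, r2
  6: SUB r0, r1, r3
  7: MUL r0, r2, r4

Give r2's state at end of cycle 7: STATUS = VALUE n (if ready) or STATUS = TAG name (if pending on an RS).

cycle 1: issue ADD r0<-Add1 // r0:Add1,r1:3,r2:2,r3:2,r4:4
cycle 2: issue ADD r2<-Add2 // r0:Add1,r1:3,r2:Add2,r3:2,r4:4
cycle 3: CDB Add1=4; issue SUB r3<-Add1 // r0:4,r1:3,r2:Add2,r3:Add1,r4:4
cycle 4: issue SUB r2<-Add3 // r0:4,r1:3,r2:Add3,r3:Add1,r4:4
cycle 5: CDB Add1=0; issue ADD r0<-Add1 // r0:Add1,r1:3,r2:Add3,r3:0,r4:4
cycle 6: CDB Add2=6; issue MUL r4<-Mul1 // r0:Add1,r1:3,r2:Add3,r3:0,r4:Mul1
cycle 7: CDB Add1=0; issue SUB r0<-Add1 // r0:Add1,r1:3,r2:Add3,r3:0,r4:Mul1

STATUS = TAG Add3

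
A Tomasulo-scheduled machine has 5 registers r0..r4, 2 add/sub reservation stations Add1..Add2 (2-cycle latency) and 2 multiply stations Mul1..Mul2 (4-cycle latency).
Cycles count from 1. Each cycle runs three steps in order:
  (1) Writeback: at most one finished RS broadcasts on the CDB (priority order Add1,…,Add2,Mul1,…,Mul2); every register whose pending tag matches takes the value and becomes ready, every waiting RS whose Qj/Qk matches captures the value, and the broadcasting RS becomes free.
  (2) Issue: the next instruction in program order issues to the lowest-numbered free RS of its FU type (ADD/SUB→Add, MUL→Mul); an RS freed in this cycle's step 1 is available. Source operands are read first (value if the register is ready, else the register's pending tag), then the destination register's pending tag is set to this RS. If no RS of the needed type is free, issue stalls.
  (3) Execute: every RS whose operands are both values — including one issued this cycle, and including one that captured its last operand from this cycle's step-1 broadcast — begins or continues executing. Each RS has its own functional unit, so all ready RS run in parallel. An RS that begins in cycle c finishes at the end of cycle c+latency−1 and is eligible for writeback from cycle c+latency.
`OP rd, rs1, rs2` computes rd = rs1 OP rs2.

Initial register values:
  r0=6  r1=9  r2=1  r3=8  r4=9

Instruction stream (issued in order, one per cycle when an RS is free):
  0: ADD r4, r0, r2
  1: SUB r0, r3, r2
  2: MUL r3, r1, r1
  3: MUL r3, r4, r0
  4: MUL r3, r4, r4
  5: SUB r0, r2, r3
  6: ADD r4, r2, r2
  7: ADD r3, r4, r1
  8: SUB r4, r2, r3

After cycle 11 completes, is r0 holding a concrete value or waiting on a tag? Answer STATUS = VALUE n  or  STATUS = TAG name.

STATUS = TAG Add1

  c1: issue ADD r4<-Add1  regs: r0:6,r1:9,r2:1,r3:8,r4:Add1
  c2: issue SUB r0<-Add2  regs: r0:Add2,r1:9,r2:1,r3:8,r4:Add1
  c3: CDB Add1=7; issue MUL r3<-Mul1  regs: r0:Add2,r1:9,r2:1,r3:Mul1,r4:7
  c4: CDB Add2=7; issue MUL r3<-Mul2  regs: r0:7,r1:9,r2:1,r3:Mul2,r4:7
  c5: stall  regs: r0:7,r1:9,r2:1,r3:Mul2,r4:7
  c6: stall  regs: r0:7,r1:9,r2:1,r3:Mul2,r4:7
  c7: CDB Mul1=81; issue MUL r3<-Mul1  regs: r0:7,r1:9,r2:1,r3:Mul1,r4:7
  c8: CDB Mul2=49; issue SUB r0<-Add1  regs: r0:Add1,r1:9,r2:1,r3:Mul1,r4:7
  c9: issue ADD r4<-Add2  regs: r0:Add1,r1:9,r2:1,r3:Mul1,r4:Add2
  c10: stall  regs: r0:Add1,r1:9,r2:1,r3:Mul1,r4:Add2
  c11: CDB Add2=2; issue ADD r3<-Add2  regs: r0:Add1,r1:9,r2:1,r3:Add2,r4:2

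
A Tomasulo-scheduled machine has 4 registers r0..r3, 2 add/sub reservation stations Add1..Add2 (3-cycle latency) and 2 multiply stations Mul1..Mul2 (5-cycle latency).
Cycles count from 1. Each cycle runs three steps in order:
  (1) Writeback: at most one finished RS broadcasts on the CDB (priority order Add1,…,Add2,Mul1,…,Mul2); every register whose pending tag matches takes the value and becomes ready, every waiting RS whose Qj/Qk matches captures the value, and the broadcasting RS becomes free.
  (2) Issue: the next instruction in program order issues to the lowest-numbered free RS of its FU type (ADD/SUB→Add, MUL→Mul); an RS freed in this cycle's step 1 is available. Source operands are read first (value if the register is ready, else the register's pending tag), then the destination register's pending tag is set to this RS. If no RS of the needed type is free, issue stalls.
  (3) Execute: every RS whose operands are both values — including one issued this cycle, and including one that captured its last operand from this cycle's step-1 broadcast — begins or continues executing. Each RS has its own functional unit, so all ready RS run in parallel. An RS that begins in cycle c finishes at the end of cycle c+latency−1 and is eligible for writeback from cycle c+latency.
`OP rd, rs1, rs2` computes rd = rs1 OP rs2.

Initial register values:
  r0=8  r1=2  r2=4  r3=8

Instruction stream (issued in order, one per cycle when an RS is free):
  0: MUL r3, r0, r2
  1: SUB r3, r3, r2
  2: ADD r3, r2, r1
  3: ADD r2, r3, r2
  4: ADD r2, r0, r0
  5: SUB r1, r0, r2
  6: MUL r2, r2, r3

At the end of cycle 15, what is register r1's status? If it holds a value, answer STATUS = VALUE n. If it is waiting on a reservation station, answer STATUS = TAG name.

c1: issue MUL r3<-Mul1 | r0:8,r1:2,r2:4,r3:Mul1
c2: issue SUB r3<-Add1 | r0:8,r1:2,r2:4,r3:Add1
c3: issue ADD r3<-Add2 | r0:8,r1:2,r2:4,r3:Add2
c4: stall | r0:8,r1:2,r2:4,r3:Add2
c5: stall | r0:8,r1:2,r2:4,r3:Add2
c6: CDB Add2=6; issue ADD r2<-Add2 | r0:8,r1:2,r2:Add2,r3:6
c7: CDB Mul1=32; stall | r0:8,r1:2,r2:Add2,r3:6
c8: stall | r0:8,r1:2,r2:Add2,r3:6
c9: CDB Add2=10; issue ADD r2<-Add2 | r0:8,r1:2,r2:Add2,r3:6
c10: CDB Add1=28; issue SUB r1<-Add1 | r0:8,r1:Add1,r2:Add2,r3:6
c11: issue MUL r2<-Mul1 | r0:8,r1:Add1,r2:Mul1,r3:6
c12: CDB Add2=16 | r0:8,r1:Add1,r2:Mul1,r3:6
c13: - | r0:8,r1:Add1,r2:Mul1,r3:6
c14: - | r0:8,r1:Add1,r2:Mul1,r3:6
c15: CDB Add1=-8 | r0:8,r1:-8,r2:Mul1,r3:6

STATUS = VALUE -8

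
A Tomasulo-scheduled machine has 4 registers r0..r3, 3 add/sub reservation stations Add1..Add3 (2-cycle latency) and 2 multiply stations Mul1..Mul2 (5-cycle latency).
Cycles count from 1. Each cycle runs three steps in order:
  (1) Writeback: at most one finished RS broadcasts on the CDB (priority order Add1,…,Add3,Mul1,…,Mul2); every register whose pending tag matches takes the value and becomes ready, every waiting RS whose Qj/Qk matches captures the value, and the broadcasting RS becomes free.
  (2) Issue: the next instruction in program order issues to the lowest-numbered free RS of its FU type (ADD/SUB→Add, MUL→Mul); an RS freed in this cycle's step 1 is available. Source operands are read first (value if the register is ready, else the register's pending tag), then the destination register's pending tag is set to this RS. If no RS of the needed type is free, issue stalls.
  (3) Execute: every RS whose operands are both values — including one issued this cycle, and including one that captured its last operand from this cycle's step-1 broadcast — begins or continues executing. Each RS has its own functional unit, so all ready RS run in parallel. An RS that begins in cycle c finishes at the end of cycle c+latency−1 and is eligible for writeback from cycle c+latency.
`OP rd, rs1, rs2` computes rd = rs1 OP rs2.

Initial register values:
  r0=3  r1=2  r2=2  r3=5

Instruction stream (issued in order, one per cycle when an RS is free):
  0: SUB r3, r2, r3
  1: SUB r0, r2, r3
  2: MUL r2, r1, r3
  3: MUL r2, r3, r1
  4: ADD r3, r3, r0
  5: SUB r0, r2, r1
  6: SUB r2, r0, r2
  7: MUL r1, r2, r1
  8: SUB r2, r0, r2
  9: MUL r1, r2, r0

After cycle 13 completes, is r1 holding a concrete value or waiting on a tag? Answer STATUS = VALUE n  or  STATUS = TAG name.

STATUS = TAG Mul2

c1: issue SUB r3<-Add1 | r0:3,r1:2,r2:2,r3:Add1
c2: issue SUB r0<-Add2 | r0:Add2,r1:2,r2:2,r3:Add1
c3: CDB Add1=-3; issue MUL r2<-Mul1 | r0:Add2,r1:2,r2:Mul1,r3:-3
c4: issue MUL r2<-Mul2 | r0:Add2,r1:2,r2:Mul2,r3:-3
c5: CDB Add2=5; issue ADD r3<-Add1 | r0:5,r1:2,r2:Mul2,r3:Add1
c6: issue SUB r0<-Add2 | r0:Add2,r1:2,r2:Mul2,r3:Add1
c7: CDB Add1=2; issue SUB r2<-Add1 | r0:Add2,r1:2,r2:Add1,r3:2
c8: CDB Mul1=-6; issue MUL r1<-Mul1 | r0:Add2,r1:Mul1,r2:Add1,r3:2
c9: CDB Mul2=-6; issue SUB r2<-Add3 | r0:Add2,r1:Mul1,r2:Add3,r3:2
c10: issue MUL r1<-Mul2 | r0:Add2,r1:Mul2,r2:Add3,r3:2
c11: CDB Add2=-8 | r0:-8,r1:Mul2,r2:Add3,r3:2
c12: - | r0:-8,r1:Mul2,r2:Add3,r3:2
c13: CDB Add1=-2 | r0:-8,r1:Mul2,r2:Add3,r3:2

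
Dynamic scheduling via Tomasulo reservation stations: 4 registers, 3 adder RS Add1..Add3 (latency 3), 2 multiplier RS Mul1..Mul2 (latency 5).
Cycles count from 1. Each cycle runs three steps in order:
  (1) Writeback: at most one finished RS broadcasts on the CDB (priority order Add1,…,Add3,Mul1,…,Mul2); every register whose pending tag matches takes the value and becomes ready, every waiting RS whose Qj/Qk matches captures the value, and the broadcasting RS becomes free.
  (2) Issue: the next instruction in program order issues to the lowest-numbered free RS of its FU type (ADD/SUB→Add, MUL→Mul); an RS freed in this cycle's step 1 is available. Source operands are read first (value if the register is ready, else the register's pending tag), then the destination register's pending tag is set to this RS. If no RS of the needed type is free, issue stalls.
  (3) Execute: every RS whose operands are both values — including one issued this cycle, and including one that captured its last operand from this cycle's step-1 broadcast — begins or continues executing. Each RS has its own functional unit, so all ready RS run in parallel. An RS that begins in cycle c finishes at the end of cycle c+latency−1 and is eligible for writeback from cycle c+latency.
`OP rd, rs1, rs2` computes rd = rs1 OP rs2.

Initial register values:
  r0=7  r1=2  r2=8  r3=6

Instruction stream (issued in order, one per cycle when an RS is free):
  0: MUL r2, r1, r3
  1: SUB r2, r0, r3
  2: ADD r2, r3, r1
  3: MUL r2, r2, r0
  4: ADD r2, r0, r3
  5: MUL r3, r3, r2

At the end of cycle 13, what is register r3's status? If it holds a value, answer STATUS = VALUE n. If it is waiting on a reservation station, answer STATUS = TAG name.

STATUS = VALUE 78

  c1: issue MUL r2<-Mul1  regs: r0:7,r1:2,r2:Mul1,r3:6
  c2: issue SUB r2<-Add1  regs: r0:7,r1:2,r2:Add1,r3:6
  c3: issue ADD r2<-Add2  regs: r0:7,r1:2,r2:Add2,r3:6
  c4: issue MUL r2<-Mul2  regs: r0:7,r1:2,r2:Mul2,r3:6
  c5: CDB Add1=1; issue ADD r2<-Add1  regs: r0:7,r1:2,r2:Add1,r3:6
  c6: CDB Add2=8; stall  regs: r0:7,r1:2,r2:Add1,r3:6
  c7: CDB Mul1=12; issue MUL r3<-Mul1  regs: r0:7,r1:2,r2:Add1,r3:Mul1
  c8: CDB Add1=13  regs: r0:7,r1:2,r2:13,r3:Mul1
  c9: -  regs: r0:7,r1:2,r2:13,r3:Mul1
  c10: -  regs: r0:7,r1:2,r2:13,r3:Mul1
  c11: CDB Mul2=56  regs: r0:7,r1:2,r2:13,r3:Mul1
  c12: -  regs: r0:7,r1:2,r2:13,r3:Mul1
  c13: CDB Mul1=78  regs: r0:7,r1:2,r2:13,r3:78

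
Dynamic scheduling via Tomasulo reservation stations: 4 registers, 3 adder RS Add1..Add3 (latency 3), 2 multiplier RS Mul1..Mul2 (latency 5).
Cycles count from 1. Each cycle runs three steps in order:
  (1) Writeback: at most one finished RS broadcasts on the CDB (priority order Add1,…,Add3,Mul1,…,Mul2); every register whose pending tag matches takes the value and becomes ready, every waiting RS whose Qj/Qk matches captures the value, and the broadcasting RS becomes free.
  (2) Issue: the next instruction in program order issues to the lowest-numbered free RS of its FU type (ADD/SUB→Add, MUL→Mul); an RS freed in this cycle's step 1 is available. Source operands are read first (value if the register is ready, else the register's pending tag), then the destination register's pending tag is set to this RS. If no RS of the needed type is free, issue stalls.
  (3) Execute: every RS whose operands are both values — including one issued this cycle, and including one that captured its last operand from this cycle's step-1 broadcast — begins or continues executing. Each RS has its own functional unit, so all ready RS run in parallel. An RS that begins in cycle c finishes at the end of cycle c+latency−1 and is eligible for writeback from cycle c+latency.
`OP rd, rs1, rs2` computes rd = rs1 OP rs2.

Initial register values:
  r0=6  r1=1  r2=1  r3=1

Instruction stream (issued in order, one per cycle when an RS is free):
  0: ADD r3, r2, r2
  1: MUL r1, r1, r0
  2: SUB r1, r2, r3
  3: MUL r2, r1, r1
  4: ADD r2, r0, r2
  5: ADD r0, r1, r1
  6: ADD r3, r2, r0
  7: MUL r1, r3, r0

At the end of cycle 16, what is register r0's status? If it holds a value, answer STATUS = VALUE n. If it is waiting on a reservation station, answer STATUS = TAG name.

STATUS = VALUE -2

c1: issue ADD r3<-Add1 | r0:6,r1:1,r2:1,r3:Add1
c2: issue MUL r1<-Mul1 | r0:6,r1:Mul1,r2:1,r3:Add1
c3: issue SUB r1<-Add2 | r0:6,r1:Add2,r2:1,r3:Add1
c4: CDB Add1=2; issue MUL r2<-Mul2 | r0:6,r1:Add2,r2:Mul2,r3:2
c5: issue ADD r2<-Add1 | r0:6,r1:Add2,r2:Add1,r3:2
c6: issue ADD r0<-Add3 | r0:Add3,r1:Add2,r2:Add1,r3:2
c7: CDB Add2=-1; issue ADD r3<-Add2 | r0:Add3,r1:-1,r2:Add1,r3:Add2
c8: CDB Mul1=6; issue MUL r1<-Mul1 | r0:Add3,r1:Mul1,r2:Add1,r3:Add2
c9: - | r0:Add3,r1:Mul1,r2:Add1,r3:Add2
c10: CDB Add3=-2 | r0:-2,r1:Mul1,r2:Add1,r3:Add2
c11: - | r0:-2,r1:Mul1,r2:Add1,r3:Add2
c12: CDB Mul2=1 | r0:-2,r1:Mul1,r2:Add1,r3:Add2
c13: - | r0:-2,r1:Mul1,r2:Add1,r3:Add2
c14: - | r0:-2,r1:Mul1,r2:Add1,r3:Add2
c15: CDB Add1=7 | r0:-2,r1:Mul1,r2:7,r3:Add2
c16: - | r0:-2,r1:Mul1,r2:7,r3:Add2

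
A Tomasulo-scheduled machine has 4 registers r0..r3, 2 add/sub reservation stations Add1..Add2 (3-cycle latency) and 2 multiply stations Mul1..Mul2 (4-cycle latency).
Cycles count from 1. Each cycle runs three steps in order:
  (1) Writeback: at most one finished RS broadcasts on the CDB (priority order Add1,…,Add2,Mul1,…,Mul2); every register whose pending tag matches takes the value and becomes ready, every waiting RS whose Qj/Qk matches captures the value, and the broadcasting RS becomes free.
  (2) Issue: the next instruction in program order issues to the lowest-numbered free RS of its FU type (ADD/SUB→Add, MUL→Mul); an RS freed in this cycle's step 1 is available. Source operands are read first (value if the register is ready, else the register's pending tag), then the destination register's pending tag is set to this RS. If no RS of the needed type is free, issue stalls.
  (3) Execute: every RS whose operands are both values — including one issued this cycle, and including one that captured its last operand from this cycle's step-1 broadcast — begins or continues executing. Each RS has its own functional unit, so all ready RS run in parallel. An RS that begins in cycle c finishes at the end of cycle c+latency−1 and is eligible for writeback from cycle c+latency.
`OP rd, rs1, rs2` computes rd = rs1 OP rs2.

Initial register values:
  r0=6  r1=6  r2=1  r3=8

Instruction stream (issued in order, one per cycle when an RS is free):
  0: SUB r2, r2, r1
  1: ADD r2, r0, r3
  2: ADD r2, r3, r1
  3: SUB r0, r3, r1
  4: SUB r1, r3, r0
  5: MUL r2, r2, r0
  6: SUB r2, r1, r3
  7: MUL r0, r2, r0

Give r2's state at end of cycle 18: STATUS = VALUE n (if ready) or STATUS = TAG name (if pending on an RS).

STATUS = VALUE -2

  c1: issue SUB r2<-Add1  regs: r0:6,r1:6,r2:Add1,r3:8
  c2: issue ADD r2<-Add2  regs: r0:6,r1:6,r2:Add2,r3:8
  c3: stall  regs: r0:6,r1:6,r2:Add2,r3:8
  c4: CDB Add1=-5; issue ADD r2<-Add1  regs: r0:6,r1:6,r2:Add1,r3:8
  c5: CDB Add2=14; issue SUB r0<-Add2  regs: r0:Add2,r1:6,r2:Add1,r3:8
  c6: stall  regs: r0:Add2,r1:6,r2:Add1,r3:8
  c7: CDB Add1=14; issue SUB r1<-Add1  regs: r0:Add2,r1:Add1,r2:14,r3:8
  c8: CDB Add2=2; issue MUL r2<-Mul1  regs: r0:2,r1:Add1,r2:Mul1,r3:8
  c9: issue SUB r2<-Add2  regs: r0:2,r1:Add1,r2:Add2,r3:8
  c10: issue MUL r0<-Mul2  regs: r0:Mul2,r1:Add1,r2:Add2,r3:8
  c11: CDB Add1=6  regs: r0:Mul2,r1:6,r2:Add2,r3:8
  c12: CDB Mul1=28  regs: r0:Mul2,r1:6,r2:Add2,r3:8
  c13: -  regs: r0:Mul2,r1:6,r2:Add2,r3:8
  c14: CDB Add2=-2  regs: r0:Mul2,r1:6,r2:-2,r3:8
  c15: -  regs: r0:Mul2,r1:6,r2:-2,r3:8
  c16: -  regs: r0:Mul2,r1:6,r2:-2,r3:8
  c17: -  regs: r0:Mul2,r1:6,r2:-2,r3:8
  c18: CDB Mul2=-4  regs: r0:-4,r1:6,r2:-2,r3:8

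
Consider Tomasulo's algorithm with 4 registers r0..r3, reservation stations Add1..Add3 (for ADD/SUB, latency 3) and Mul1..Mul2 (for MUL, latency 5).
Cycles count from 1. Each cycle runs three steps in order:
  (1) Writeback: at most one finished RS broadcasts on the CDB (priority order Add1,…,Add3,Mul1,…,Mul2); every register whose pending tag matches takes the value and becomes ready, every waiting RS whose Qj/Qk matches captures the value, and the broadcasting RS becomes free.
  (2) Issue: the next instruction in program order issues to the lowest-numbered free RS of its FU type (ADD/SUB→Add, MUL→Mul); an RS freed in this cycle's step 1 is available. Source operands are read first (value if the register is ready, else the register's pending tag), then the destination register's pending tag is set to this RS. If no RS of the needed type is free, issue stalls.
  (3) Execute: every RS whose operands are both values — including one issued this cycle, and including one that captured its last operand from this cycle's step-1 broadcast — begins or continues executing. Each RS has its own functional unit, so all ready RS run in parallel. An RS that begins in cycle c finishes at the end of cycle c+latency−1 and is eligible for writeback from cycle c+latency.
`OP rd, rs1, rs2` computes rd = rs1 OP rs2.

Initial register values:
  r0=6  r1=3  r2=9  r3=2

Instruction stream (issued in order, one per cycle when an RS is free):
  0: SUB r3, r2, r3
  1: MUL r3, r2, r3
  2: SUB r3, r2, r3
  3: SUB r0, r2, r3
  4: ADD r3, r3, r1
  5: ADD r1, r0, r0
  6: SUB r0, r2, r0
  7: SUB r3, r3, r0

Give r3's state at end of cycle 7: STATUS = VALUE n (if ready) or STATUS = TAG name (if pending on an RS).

STATUS = TAG Add3

  c1: issue SUB r3<-Add1  regs: r0:6,r1:3,r2:9,r3:Add1
  c2: issue MUL r3<-Mul1  regs: r0:6,r1:3,r2:9,r3:Mul1
  c3: issue SUB r3<-Add2  regs: r0:6,r1:3,r2:9,r3:Add2
  c4: CDB Add1=7; issue SUB r0<-Add1  regs: r0:Add1,r1:3,r2:9,r3:Add2
  c5: issue ADD r3<-Add3  regs: r0:Add1,r1:3,r2:9,r3:Add3
  c6: stall  regs: r0:Add1,r1:3,r2:9,r3:Add3
  c7: stall  regs: r0:Add1,r1:3,r2:9,r3:Add3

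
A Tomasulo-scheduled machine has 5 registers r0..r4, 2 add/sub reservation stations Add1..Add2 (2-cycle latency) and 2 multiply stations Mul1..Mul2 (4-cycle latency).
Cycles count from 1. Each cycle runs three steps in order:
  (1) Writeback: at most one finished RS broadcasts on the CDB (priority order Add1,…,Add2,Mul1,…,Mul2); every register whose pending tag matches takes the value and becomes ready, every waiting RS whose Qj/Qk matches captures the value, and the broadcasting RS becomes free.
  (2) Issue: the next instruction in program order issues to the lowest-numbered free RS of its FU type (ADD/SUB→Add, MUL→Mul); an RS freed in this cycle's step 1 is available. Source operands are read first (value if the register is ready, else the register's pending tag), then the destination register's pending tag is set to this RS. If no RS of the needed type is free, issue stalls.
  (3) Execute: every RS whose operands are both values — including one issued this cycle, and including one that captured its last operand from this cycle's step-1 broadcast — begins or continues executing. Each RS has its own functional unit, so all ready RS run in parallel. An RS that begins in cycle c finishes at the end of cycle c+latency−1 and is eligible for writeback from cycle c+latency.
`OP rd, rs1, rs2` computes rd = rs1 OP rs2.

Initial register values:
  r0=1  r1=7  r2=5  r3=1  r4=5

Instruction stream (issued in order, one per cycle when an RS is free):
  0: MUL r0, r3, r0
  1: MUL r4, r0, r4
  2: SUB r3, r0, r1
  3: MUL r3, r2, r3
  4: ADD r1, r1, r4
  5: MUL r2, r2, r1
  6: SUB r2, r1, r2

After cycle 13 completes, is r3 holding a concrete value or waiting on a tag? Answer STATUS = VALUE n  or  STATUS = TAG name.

c1: issue MUL r0<-Mul1 | r0:Mul1,r1:7,r2:5,r3:1,r4:5
c2: issue MUL r4<-Mul2 | r0:Mul1,r1:7,r2:5,r3:1,r4:Mul2
c3: issue SUB r3<-Add1 | r0:Mul1,r1:7,r2:5,r3:Add1,r4:Mul2
c4: stall | r0:Mul1,r1:7,r2:5,r3:Add1,r4:Mul2
c5: CDB Mul1=1; issue MUL r3<-Mul1 | r0:1,r1:7,r2:5,r3:Mul1,r4:Mul2
c6: issue ADD r1<-Add2 | r0:1,r1:Add2,r2:5,r3:Mul1,r4:Mul2
c7: CDB Add1=-6; stall | r0:1,r1:Add2,r2:5,r3:Mul1,r4:Mul2
c8: stall | r0:1,r1:Add2,r2:5,r3:Mul1,r4:Mul2
c9: CDB Mul2=5; issue MUL r2<-Mul2 | r0:1,r1:Add2,r2:Mul2,r3:Mul1,r4:5
c10: issue SUB r2<-Add1 | r0:1,r1:Add2,r2:Add1,r3:Mul1,r4:5
c11: CDB Add2=12 | r0:1,r1:12,r2:Add1,r3:Mul1,r4:5
c12: CDB Mul1=-30 | r0:1,r1:12,r2:Add1,r3:-30,r4:5
c13: - | r0:1,r1:12,r2:Add1,r3:-30,r4:5

STATUS = VALUE -30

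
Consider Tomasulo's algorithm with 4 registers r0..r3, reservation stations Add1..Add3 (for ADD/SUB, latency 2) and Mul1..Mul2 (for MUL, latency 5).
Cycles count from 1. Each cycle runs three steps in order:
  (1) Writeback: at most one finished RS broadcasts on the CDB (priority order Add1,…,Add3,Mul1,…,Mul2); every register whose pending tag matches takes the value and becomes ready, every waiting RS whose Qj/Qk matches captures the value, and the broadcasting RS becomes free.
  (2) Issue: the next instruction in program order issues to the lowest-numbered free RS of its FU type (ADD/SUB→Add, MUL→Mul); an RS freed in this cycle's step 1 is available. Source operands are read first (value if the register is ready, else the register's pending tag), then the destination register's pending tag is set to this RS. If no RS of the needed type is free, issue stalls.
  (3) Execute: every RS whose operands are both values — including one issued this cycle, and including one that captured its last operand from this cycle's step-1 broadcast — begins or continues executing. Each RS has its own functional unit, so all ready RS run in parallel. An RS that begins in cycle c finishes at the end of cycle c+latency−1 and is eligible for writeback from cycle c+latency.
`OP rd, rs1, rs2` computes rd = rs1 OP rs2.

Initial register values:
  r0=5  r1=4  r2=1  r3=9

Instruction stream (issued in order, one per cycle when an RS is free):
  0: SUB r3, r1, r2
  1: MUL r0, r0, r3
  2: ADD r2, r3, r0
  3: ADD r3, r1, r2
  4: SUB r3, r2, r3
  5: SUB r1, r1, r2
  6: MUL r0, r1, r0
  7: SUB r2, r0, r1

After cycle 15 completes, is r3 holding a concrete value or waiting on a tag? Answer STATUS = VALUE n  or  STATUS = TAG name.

STATUS = VALUE -4

  c1: issue SUB r3<-Add1  regs: r0:5,r1:4,r2:1,r3:Add1
  c2: issue MUL r0<-Mul1  regs: r0:Mul1,r1:4,r2:1,r3:Add1
  c3: CDB Add1=3; issue ADD r2<-Add1  regs: r0:Mul1,r1:4,r2:Add1,r3:3
  c4: issue ADD r3<-Add2  regs: r0:Mul1,r1:4,r2:Add1,r3:Add2
  c5: issue SUB r3<-Add3  regs: r0:Mul1,r1:4,r2:Add1,r3:Add3
  c6: stall  regs: r0:Mul1,r1:4,r2:Add1,r3:Add3
  c7: stall  regs: r0:Mul1,r1:4,r2:Add1,r3:Add3
  c8: CDB Mul1=15; stall  regs: r0:15,r1:4,r2:Add1,r3:Add3
  c9: stall  regs: r0:15,r1:4,r2:Add1,r3:Add3
  c10: CDB Add1=18; issue SUB r1<-Add1  regs: r0:15,r1:Add1,r2:18,r3:Add3
  c11: issue MUL r0<-Mul1  regs: r0:Mul1,r1:Add1,r2:18,r3:Add3
  c12: CDB Add1=-14; issue SUB r2<-Add1  regs: r0:Mul1,r1:-14,r2:Add1,r3:Add3
  c13: CDB Add2=22  regs: r0:Mul1,r1:-14,r2:Add1,r3:Add3
  c14: -  regs: r0:Mul1,r1:-14,r2:Add1,r3:Add3
  c15: CDB Add3=-4  regs: r0:Mul1,r1:-14,r2:Add1,r3:-4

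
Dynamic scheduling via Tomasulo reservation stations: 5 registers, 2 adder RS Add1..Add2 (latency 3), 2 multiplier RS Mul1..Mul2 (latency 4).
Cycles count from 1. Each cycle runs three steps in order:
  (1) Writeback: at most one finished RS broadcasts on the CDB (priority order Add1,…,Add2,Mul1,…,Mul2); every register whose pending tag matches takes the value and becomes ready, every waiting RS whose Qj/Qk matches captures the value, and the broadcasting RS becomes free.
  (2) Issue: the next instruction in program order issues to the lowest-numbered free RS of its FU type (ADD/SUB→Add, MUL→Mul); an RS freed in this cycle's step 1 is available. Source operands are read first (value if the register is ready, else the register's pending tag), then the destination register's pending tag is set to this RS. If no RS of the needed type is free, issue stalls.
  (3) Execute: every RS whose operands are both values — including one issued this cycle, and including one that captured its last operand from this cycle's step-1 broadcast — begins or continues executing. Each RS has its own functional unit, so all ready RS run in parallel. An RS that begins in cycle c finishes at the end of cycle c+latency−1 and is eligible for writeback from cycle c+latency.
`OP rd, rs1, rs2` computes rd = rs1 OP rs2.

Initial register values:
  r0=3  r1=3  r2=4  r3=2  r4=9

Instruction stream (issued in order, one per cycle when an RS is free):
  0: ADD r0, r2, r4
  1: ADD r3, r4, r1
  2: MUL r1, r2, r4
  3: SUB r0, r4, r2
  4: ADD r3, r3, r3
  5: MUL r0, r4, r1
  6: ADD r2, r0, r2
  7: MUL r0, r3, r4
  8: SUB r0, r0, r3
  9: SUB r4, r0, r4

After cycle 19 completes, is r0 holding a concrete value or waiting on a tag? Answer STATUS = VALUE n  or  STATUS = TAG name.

cycle 1: issue ADD r0<-Add1 // r0:Add1,r1:3,r2:4,r3:2,r4:9
cycle 2: issue ADD r3<-Add2 // r0:Add1,r1:3,r2:4,r3:Add2,r4:9
cycle 3: issue MUL r1<-Mul1 // r0:Add1,r1:Mul1,r2:4,r3:Add2,r4:9
cycle 4: CDB Add1=13; issue SUB r0<-Add1 // r0:Add1,r1:Mul1,r2:4,r3:Add2,r4:9
cycle 5: CDB Add2=12; issue ADD r3<-Add2 // r0:Add1,r1:Mul1,r2:4,r3:Add2,r4:9
cycle 6: issue MUL r0<-Mul2 // r0:Mul2,r1:Mul1,r2:4,r3:Add2,r4:9
cycle 7: CDB Add1=5; issue ADD r2<-Add1 // r0:Mul2,r1:Mul1,r2:Add1,r3:Add2,r4:9
cycle 8: CDB Add2=24; stall // r0:Mul2,r1:Mul1,r2:Add1,r3:24,r4:9
cycle 9: CDB Mul1=36; issue MUL r0<-Mul1 // r0:Mul1,r1:36,r2:Add1,r3:24,r4:9
cycle 10: issue SUB r0<-Add2 // r0:Add2,r1:36,r2:Add1,r3:24,r4:9
cycle 11: stall // r0:Add2,r1:36,r2:Add1,r3:24,r4:9
cycle 12: stall // r0:Add2,r1:36,r2:Add1,r3:24,r4:9
cycle 13: CDB Mul1=216; stall // r0:Add2,r1:36,r2:Add1,r3:24,r4:9
cycle 14: CDB Mul2=324; stall // r0:Add2,r1:36,r2:Add1,r3:24,r4:9
cycle 15: stall // r0:Add2,r1:36,r2:Add1,r3:24,r4:9
cycle 16: CDB Add2=192; issue SUB r4<-Add2 // r0:192,r1:36,r2:Add1,r3:24,r4:Add2
cycle 17: CDB Add1=328 // r0:192,r1:36,r2:328,r3:24,r4:Add2
cycle 18: - // r0:192,r1:36,r2:328,r3:24,r4:Add2
cycle 19: CDB Add2=183 // r0:192,r1:36,r2:328,r3:24,r4:183

STATUS = VALUE 192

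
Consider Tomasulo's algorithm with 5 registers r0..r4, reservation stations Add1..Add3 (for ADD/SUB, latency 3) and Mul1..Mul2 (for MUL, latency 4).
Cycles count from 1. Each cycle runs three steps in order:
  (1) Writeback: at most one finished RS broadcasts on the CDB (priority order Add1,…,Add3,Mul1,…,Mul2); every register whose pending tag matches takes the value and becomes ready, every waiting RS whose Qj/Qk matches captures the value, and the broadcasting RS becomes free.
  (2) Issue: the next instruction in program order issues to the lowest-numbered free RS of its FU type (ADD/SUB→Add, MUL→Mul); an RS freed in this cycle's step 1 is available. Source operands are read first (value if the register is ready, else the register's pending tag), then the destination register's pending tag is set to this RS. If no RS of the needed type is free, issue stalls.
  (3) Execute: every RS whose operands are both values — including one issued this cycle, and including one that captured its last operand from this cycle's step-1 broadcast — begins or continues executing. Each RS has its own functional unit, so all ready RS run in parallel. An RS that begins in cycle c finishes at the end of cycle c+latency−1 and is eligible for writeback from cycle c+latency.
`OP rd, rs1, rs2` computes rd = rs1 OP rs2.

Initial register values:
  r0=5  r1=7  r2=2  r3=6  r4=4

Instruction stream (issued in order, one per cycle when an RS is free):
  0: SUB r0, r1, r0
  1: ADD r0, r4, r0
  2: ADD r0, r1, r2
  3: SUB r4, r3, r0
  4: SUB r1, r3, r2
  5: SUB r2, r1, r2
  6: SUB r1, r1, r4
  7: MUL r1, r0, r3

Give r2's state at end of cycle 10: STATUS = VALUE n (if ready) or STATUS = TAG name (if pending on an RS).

STATUS = TAG Add2

cycle 1: issue SUB r0<-Add1 // r0:Add1,r1:7,r2:2,r3:6,r4:4
cycle 2: issue ADD r0<-Add2 // r0:Add2,r1:7,r2:2,r3:6,r4:4
cycle 3: issue ADD r0<-Add3 // r0:Add3,r1:7,r2:2,r3:6,r4:4
cycle 4: CDB Add1=2; issue SUB r4<-Add1 // r0:Add3,r1:7,r2:2,r3:6,r4:Add1
cycle 5: stall // r0:Add3,r1:7,r2:2,r3:6,r4:Add1
cycle 6: CDB Add3=9; issue SUB r1<-Add3 // r0:9,r1:Add3,r2:2,r3:6,r4:Add1
cycle 7: CDB Add2=6; issue SUB r2<-Add2 // r0:9,r1:Add3,r2:Add2,r3:6,r4:Add1
cycle 8: stall // r0:9,r1:Add3,r2:Add2,r3:6,r4:Add1
cycle 9: CDB Add1=-3; issue SUB r1<-Add1 // r0:9,r1:Add1,r2:Add2,r3:6,r4:-3
cycle 10: CDB Add3=4; issue MUL r1<-Mul1 // r0:9,r1:Mul1,r2:Add2,r3:6,r4:-3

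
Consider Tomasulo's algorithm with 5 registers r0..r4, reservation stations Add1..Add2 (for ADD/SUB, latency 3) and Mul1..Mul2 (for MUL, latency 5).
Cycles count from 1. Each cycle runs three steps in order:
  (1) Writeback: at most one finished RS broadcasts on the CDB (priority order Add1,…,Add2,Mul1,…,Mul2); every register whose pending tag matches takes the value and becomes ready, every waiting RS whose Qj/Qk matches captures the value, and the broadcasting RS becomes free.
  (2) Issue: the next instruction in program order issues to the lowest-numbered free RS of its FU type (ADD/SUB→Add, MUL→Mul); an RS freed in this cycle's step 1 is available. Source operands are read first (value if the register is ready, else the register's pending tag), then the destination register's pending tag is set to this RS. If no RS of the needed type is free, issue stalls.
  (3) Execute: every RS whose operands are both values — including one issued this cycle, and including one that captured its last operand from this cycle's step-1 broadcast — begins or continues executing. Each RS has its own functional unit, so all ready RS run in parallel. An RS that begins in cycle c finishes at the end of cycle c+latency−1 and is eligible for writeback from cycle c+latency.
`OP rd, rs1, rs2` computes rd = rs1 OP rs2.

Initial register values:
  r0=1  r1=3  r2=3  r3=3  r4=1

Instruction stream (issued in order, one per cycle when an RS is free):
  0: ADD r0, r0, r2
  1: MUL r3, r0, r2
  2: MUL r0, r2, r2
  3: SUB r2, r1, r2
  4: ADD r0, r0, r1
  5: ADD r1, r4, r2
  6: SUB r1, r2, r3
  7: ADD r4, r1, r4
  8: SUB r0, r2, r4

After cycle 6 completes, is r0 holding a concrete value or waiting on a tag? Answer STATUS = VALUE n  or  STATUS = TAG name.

STATUS = TAG Add2

  c1: issue ADD r0<-Add1  regs: r0:Add1,r1:3,r2:3,r3:3,r4:1
  c2: issue MUL r3<-Mul1  regs: r0:Add1,r1:3,r2:3,r3:Mul1,r4:1
  c3: issue MUL r0<-Mul2  regs: r0:Mul2,r1:3,r2:3,r3:Mul1,r4:1
  c4: CDB Add1=4; issue SUB r2<-Add1  regs: r0:Mul2,r1:3,r2:Add1,r3:Mul1,r4:1
  c5: issue ADD r0<-Add2  regs: r0:Add2,r1:3,r2:Add1,r3:Mul1,r4:1
  c6: stall  regs: r0:Add2,r1:3,r2:Add1,r3:Mul1,r4:1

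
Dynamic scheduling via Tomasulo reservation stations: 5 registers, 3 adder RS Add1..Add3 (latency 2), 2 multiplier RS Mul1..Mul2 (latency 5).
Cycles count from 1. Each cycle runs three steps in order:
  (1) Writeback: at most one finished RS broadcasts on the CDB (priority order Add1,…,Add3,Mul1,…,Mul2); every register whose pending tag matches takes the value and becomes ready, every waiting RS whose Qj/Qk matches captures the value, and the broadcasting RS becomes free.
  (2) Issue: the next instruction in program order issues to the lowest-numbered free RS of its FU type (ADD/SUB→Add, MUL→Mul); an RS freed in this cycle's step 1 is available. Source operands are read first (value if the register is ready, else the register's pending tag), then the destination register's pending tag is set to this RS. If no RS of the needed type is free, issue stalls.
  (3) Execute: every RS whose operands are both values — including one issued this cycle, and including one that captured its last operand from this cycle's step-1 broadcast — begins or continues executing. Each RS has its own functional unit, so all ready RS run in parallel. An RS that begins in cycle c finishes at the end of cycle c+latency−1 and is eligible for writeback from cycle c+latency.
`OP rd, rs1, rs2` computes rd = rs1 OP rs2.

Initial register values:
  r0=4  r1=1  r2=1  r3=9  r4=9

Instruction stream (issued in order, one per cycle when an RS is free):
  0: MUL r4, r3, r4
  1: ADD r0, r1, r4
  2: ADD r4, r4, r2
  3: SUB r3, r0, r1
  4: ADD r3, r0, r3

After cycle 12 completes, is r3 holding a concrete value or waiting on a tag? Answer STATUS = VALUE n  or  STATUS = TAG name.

STATUS = VALUE 163

c1: issue MUL r4<-Mul1 | r0:4,r1:1,r2:1,r3:9,r4:Mul1
c2: issue ADD r0<-Add1 | r0:Add1,r1:1,r2:1,r3:9,r4:Mul1
c3: issue ADD r4<-Add2 | r0:Add1,r1:1,r2:1,r3:9,r4:Add2
c4: issue SUB r3<-Add3 | r0:Add1,r1:1,r2:1,r3:Add3,r4:Add2
c5: stall | r0:Add1,r1:1,r2:1,r3:Add3,r4:Add2
c6: CDB Mul1=81; stall | r0:Add1,r1:1,r2:1,r3:Add3,r4:Add2
c7: stall | r0:Add1,r1:1,r2:1,r3:Add3,r4:Add2
c8: CDB Add1=82; issue ADD r3<-Add1 | r0:82,r1:1,r2:1,r3:Add1,r4:Add2
c9: CDB Add2=82 | r0:82,r1:1,r2:1,r3:Add1,r4:82
c10: CDB Add3=81 | r0:82,r1:1,r2:1,r3:Add1,r4:82
c11: - | r0:82,r1:1,r2:1,r3:Add1,r4:82
c12: CDB Add1=163 | r0:82,r1:1,r2:1,r3:163,r4:82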